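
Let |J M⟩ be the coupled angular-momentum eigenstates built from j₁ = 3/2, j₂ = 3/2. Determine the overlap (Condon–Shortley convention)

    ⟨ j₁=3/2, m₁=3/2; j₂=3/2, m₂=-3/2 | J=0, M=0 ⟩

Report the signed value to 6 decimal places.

√[1·3!0!0!/4! · 3!0!0!3!0!0!] = √(9)
  +(−1)^0/∏(0,3,0,0,0,0)! = 1/6  (running 1/6)
⟨..|..⟩ = √(9)·(1/6) = +0.500000

+√(1/4) = +0.500000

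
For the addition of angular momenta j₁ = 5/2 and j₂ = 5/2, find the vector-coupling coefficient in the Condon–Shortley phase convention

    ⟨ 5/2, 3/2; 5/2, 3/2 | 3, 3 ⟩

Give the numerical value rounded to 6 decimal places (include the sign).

−√(4/9) = -0.666667

j₁+j₂−J=2  J+j₁−j₂=3  J−j₁+j₂=3  j₁+j₂+J+1=9
(j₁±m₁, j₂±m₂, J±M) = (4,1,4,1,6,0)
P² = 576
sum k=1..1:
  [1] −1/36 = -1/36
S = -1/36
C² = P²·S² = 4/9 ; C = -0.666667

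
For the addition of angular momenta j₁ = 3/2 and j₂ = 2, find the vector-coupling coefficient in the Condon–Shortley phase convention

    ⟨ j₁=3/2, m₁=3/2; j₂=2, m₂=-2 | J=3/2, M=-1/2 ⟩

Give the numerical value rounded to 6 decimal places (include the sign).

+√(2/5) ≈ +0.632456

j₁+j₂−J=2  J+j₁−j₂=1  J−j₁+j₂=2  j₁+j₂+J+1=6
(j₁±m₁, j₂±m₂, J±M) = (3,0,0,4,1,2)
P² = 32/5
sum k=0..0:
  [0] +1/4 = 1/4
S = 1/4
C² = P²·S² = 2/5 ; C = +0.632456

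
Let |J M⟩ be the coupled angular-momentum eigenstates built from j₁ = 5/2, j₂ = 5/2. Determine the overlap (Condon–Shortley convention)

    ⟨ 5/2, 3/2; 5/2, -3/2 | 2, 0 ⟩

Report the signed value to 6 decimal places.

+0.109109

triangle: 3!×2!×2!/8! = 24/40320
(j±m)!: 4!×1!×1!×4!×2!×2! = 2304
prefactor² = (2J+1)×Δ×N² = 48/7
  k=0: +1/(0!×3!×1!×1!×1!×1!) = 1/6
  k=1: −1/(1!×2!×0!×0!×2!×2!) = -1/8
Σ = 1/24  ⇒  CG² = 48/7×1/24² = 1/84
CG = +√(1/84) = +0.109109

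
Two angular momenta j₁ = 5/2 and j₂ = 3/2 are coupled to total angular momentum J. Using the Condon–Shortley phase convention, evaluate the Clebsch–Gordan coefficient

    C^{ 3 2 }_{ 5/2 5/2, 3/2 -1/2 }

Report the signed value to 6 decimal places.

j₁+j₂−J=1  J+j₁−j₂=4  J−j₁+j₂=2  j₁+j₂+J+1=8
(j₁±m₁, j₂±m₂, J±M) = (5,0,1,2,5,1)
P² = 240
sum k=0..0:
  [0] +1/24 = 1/24
S = 1/24
C² = P²·S² = 5/12 ; C = +0.645497

+√(5/12) ≈ +0.645497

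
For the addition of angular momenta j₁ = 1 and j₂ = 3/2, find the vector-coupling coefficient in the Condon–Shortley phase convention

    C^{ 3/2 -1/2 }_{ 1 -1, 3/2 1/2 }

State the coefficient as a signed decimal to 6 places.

-0.730297  (= −√(8/15))

√[4·1!1!2!/5! · 0!2!2!1!1!2!] = √(8/15)
  +(−1)^1/∏(1,0,1,1,0,1)! = -1  (running -1)
⟨..|..⟩ = √(8/15)·(-1) = -0.730297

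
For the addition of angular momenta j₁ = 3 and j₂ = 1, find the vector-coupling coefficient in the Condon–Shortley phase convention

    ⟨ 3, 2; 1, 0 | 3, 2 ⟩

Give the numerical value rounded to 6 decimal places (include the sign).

triangle: 1!×5!×1!/8! = 120/40320
(j±m)!: 5!×1!×1!×1!×5!×1! = 14400
prefactor² = (2J+1)×Δ×N² = 300
  k=0: +1/(0!×1!×1!×1!×4!×0!) = 1/24
  k=1: −1/(1!×0!×0!×0!×5!×1!) = -1/120
Σ = 1/30  ⇒  CG² = 300×1/30² = 1/3
CG = +√(1/3) = +0.577350

+0.577350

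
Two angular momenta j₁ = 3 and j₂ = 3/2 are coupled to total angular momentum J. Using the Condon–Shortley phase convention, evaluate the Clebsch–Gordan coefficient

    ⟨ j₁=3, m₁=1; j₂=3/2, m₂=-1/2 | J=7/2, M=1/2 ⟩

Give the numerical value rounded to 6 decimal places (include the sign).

+√(2/7) = +0.534522

triangle: 1!·5!·2!/9! = 240/362880
(j±m)!: 4!·2!·1!·2!·4!·3! = 13824
prefactor² = (2J+1)·Δ·N² = 512/7
  k=0: +1/(0!·1!·2!·1!·3!·1!) = 1/12
  k=1: −1/(1!·0!·1!·0!·4!·2!) = -1/48
Σ = 1/16  ⇒  CG² = 512/7·1/16² = 2/7
CG = +√(2/7) = +0.534522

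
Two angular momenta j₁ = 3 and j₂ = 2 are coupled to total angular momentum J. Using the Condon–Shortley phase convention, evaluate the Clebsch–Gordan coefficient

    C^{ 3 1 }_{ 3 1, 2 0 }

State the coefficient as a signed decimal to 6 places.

-0.387298  (= −√(3/20))

√[7·2!4!2!/9! · 4!2!2!2!4!2!] = √(256/15)
  +(−1)^0/∏(0,2,2,2,2,0)! = 1/16  (running 1/16)
  +(−1)^1/∏(1,1,1,1,3,1)! = -1/6  (running -5/48)
  +(−1)^2/∏(2,0,0,0,4,2)! = 1/96  (running -3/32)
⟨..|..⟩ = √(256/15)·(-3/32) = -0.387298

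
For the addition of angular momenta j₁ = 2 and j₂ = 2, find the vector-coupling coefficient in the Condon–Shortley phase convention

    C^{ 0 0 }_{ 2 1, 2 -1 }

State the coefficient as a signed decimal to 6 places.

j₁+j₂−J=4  J+j₁−j₂=0  J−j₁+j₂=0  j₁+j₂+J+1=5
(j₁±m₁, j₂±m₂, J±M) = (3,1,1,3,0,0)
P² = 36/5
sum k=1..1:
  [1] −1/6 = -1/6
S = -1/6
C² = P²·S² = 1/5 ; C = -0.447214

-0.447214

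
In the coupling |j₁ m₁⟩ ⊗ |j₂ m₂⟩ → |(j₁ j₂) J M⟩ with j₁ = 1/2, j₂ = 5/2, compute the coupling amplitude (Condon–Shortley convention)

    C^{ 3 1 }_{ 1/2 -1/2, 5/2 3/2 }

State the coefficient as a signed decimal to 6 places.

+0.577350

j₁+j₂−J=0  J+j₁−j₂=1  J−j₁+j₂=5  j₁+j₂+J+1=7
(j₁±m₁, j₂±m₂, J±M) = (0,1,4,1,4,2)
P² = 192
sum k=0..0:
  [0] +1/24 = 1/24
S = 1/24
C² = P²·S² = 1/3 ; C = +0.577350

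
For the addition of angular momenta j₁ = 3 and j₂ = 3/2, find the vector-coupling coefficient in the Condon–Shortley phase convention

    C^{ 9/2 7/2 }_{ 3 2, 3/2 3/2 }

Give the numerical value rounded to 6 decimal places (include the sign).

+0.816497  (= +√(2/3))

√[10·0!6!3!/10! · 5!1!3!0!8!1!] = √(345600)
  +(−1)^0/∏(0,0,1,3,5,0)! = 1/720  (running 1/720)
⟨..|..⟩ = √(345600)·(1/720) = +0.816497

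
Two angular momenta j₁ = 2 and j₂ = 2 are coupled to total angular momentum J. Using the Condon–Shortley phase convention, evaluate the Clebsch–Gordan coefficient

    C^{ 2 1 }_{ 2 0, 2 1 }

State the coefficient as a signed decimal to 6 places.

triangle: 2!×2!×2!/7! = 8/5040
(j±m)!: 2!×2!×3!×1!×3!×1! = 144
prefactor² = (2J+1)×Δ×N² = 8/7
  k=1: −1/(1!×1!×1!×2!×1!×0!) = -1/2
  k=2: +1/(2!×0!×0!×1!×2!×1!) = 1/4
Σ = -1/4  ⇒  CG² = 8/7×(-1/4)² = 1/14
CG = −√(1/14) = -0.267261

-0.267261  (= −√(1/14))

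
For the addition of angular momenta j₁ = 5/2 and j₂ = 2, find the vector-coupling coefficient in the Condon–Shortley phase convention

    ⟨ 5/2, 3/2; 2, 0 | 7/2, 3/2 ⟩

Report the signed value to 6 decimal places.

j₁+j₂−J=1  J+j₁−j₂=4  J−j₁+j₂=3  j₁+j₂+J+1=9
(j₁±m₁, j₂±m₂, J±M) = (4,1,2,2,5,2)
P² = 512/7
sum k=0..1:
  [0] +1/12 = 1/12
  [1] −1/48 = -1/48
S = 1/16
C² = P²·S² = 2/7 ; C = +0.534522

+0.534522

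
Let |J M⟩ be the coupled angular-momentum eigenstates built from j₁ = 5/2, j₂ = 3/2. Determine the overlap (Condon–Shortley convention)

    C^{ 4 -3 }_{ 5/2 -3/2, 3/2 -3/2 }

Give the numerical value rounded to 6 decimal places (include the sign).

+√(5/8) = +0.790569

triangle: 0!·5!·3!/9! = 720/362880
(j±m)!: 1!·4!·0!·3!·1!·7! = 725760
prefactor² = (2J+1)·Δ·N² = 12960
  k=0: +1/(0!·0!·4!·0!·1!·3!) = 1/144
Σ = 1/144  ⇒  CG² = 12960·1/144² = 5/8
CG = +√(5/8) = +0.790569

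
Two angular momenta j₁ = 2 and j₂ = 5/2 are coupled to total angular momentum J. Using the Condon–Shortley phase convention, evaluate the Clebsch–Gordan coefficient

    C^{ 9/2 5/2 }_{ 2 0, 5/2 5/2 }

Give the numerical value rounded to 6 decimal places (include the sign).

triangle: 0!·4!·5!/10! = 2880/3628800
(j±m)!: 2!·2!·5!·0!·7!·2! = 4838400
prefactor² = (2J+1)·Δ·N² = 38400
  k=0: +1/(0!·0!·2!·5!·2!·0!) = 1/480
Σ = 1/480  ⇒  CG² = 38400·1/480² = 1/6
CG = +√(1/6) = +0.408248

+√(1/6) = +0.408248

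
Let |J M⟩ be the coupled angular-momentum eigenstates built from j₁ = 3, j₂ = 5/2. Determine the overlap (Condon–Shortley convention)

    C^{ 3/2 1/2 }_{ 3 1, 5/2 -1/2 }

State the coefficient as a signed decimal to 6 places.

triangle: 4!×2!×1!/8! = 48/40320
(j±m)!: 4!×2!×2!×3!×2!×1! = 1152
prefactor² = (2J+1)×Δ×N² = 192/35
  k=1: −1/(1!×3!×1!×1!×1!×0!) = -1/6
  k=2: +1/(2!×2!×0!×0!×2!×1!) = 1/8
Σ = -1/24  ⇒  CG² = 192/35×(-1/24)² = 1/105
CG = −√(1/105) = -0.097590

−√(1/105) ≈ -0.097590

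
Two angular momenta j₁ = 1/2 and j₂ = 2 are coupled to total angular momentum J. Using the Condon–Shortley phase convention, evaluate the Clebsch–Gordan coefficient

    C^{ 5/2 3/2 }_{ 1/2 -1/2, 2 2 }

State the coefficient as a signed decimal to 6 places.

+√(1/5) = +0.447214

j₁+j₂−J=0  J+j₁−j₂=1  J−j₁+j₂=4  j₁+j₂+J+1=6
(j₁±m₁, j₂±m₂, J±M) = (0,1,4,0,4,1)
P² = 576/5
sum k=0..0:
  [0] +1/24 = 1/24
S = 1/24
C² = P²·S² = 1/5 ; C = +0.447214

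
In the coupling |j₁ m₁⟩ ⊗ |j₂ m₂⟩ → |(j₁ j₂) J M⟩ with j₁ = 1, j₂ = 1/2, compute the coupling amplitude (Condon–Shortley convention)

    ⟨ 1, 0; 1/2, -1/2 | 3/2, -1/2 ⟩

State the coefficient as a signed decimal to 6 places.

j₁+j₂−J=0  J+j₁−j₂=2  J−j₁+j₂=1  j₁+j₂+J+1=4
(j₁±m₁, j₂±m₂, J±M) = (1,1,0,1,1,2)
P² = 2/3
sum k=0..0:
  [0] +1/1 = 1
S = 1
C² = P²·S² = 2/3 ; C = +0.816497

+0.816497  (= +√(2/3))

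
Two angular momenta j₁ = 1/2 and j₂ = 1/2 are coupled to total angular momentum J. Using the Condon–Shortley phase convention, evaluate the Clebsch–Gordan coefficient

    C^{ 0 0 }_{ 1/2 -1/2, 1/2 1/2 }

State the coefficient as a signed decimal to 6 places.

triangle: 1!·0!·0!/2! = 1/2
(j±m)!: 0!·1!·1!·0!·0!·0! = 1
prefactor² = (2J+1)·Δ·N² = 1/2
  k=1: −1/(1!·0!·0!·0!·0!·0!) = -1
Σ = -1  ⇒  CG² = 1/2·(-1)² = 1/2
CG = −√(1/2) = -0.707107

-0.707107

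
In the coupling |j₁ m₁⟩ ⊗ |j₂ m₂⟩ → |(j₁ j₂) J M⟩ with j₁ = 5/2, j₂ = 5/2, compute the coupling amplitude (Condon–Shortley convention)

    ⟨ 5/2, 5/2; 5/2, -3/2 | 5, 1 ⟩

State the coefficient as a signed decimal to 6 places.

triangle: 0!×5!×5!/11! = 14400/39916800
(j±m)!: 5!×0!×1!×4!×6!×4! = 49766400
prefactor² = (2J+1)×Δ×N² = 1382400/7
  k=0: +1/(0!×0!×0!×1!×5!×4!) = 1/2880
Σ = 1/2880  ⇒  CG² = 1382400/7×1/2880² = 1/42
CG = +√(1/42) = +0.154303

+√(1/42) ≈ +0.154303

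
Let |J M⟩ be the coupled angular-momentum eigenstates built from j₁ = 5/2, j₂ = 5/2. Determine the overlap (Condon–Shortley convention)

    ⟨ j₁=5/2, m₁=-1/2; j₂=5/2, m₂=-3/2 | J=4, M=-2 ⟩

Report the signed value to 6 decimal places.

triangle: 1!·4!·4!/10! = 576/3628800
(j±m)!: 2!·3!·1!·4!·2!·6! = 414720
prefactor² = (2J+1)·Δ·N² = 20736/35
  k=0: +1/(0!·1!·3!·1!·1!·3!) = 1/36
  k=1: −1/(1!·0!·2!·0!·2!·4!) = -1/96
Σ = 5/288  ⇒  CG² = 20736/35·5/288² = 5/28
CG = +√(5/28) = +0.422577

+√(5/28) ≈ +0.422577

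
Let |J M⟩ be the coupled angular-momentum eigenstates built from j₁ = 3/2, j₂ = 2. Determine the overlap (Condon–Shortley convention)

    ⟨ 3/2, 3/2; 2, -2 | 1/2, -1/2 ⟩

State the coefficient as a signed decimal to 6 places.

triangle: 3!*0!*1!/5! = 6/120
(j±m)!: 3!*0!*0!*4!*0!*1! = 144
prefactor² = (2J+1)*Δ*N² = 72/5
  k=0: +1/(0!*3!*0!*0!*0!*1!) = 1/6
Σ = 1/6  ⇒  CG² = 72/5*1/6² = 2/5
CG = +√(2/5) = +0.632456

+0.632456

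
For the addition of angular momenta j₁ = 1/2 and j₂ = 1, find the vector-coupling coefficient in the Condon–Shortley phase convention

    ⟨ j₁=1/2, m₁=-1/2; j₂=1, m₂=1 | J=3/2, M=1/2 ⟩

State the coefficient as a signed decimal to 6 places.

triangle: 0!×1!×2!/4! = 2/24
(j±m)!: 0!×1!×2!×0!×2!×1! = 4
prefactor² = (2J+1)×Δ×N² = 4/3
  k=0: +1/(0!×0!×1!×2!×0!×0!) = 1/2
Σ = 1/2  ⇒  CG² = 4/3×1/2² = 1/3
CG = +√(1/3) = +0.577350

+√(1/3) = +0.577350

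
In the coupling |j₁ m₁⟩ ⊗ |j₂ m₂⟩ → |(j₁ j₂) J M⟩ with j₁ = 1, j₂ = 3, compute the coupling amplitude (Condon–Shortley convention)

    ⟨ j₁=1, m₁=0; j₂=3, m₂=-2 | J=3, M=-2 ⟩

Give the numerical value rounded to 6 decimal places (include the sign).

+0.577350

√[7·1!1!5!/8! · 1!1!1!5!1!5!] = √(300)
  +(−1)^0/∏(0,1,1,1,0,4)! = 1/24  (running 1/24)
  +(−1)^1/∏(1,0,0,0,1,5)! = -1/120  (running 1/30)
⟨..|..⟩ = √(300)·(1/30) = +0.577350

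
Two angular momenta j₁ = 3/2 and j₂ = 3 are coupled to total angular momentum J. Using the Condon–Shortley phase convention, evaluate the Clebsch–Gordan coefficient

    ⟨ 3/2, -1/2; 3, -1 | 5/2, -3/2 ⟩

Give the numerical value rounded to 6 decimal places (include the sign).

−√(7/20) ≈ -0.591608

j₁+j₂−J=2  J+j₁−j₂=1  J−j₁+j₂=4  j₁+j₂+J+1=8
(j₁±m₁, j₂±m₂, J±M) = (1,2,2,4,1,4)
P² = 576/35
sum k=1..2:
  [1] −1/6 = -1/6
  [2] +1/48 = 1/48
S = -7/48
C² = P²·S² = 7/20 ; C = -0.591608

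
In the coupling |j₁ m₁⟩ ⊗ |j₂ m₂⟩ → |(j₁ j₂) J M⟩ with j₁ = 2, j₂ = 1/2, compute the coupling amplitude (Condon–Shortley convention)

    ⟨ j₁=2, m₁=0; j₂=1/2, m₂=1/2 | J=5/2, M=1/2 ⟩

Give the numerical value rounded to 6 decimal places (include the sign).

+√(3/5) = +0.774597

j₁+j₂−J=0  J+j₁−j₂=4  J−j₁+j₂=1  j₁+j₂+J+1=6
(j₁±m₁, j₂±m₂, J±M) = (2,2,1,0,3,2)
P² = 48/5
sum k=0..0:
  [0] +1/4 = 1/4
S = 1/4
C² = P²·S² = 3/5 ; C = +0.774597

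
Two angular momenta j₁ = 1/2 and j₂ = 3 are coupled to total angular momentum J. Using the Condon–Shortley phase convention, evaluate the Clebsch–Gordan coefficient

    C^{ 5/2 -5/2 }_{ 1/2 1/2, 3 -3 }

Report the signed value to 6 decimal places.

+√(6/7) = +0.925820

triangle: 1!*0!*5!/7! = 120/5040
(j±m)!: 1!*0!*0!*6!*0!*5! = 86400
prefactor² = (2J+1)*Δ*N² = 86400/7
  k=0: +1/(0!*1!*0!*0!*0!*5!) = 1/120
Σ = 1/120  ⇒  CG² = 86400/7*1/120² = 6/7
CG = +√(6/7) = +0.925820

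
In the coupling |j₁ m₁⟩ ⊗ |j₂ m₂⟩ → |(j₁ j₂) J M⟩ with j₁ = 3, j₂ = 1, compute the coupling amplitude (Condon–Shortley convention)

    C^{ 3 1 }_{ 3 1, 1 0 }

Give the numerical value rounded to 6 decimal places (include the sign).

+0.288675  (= +√(1/12))

triangle: 1!*5!*1!/8! = 120/40320
(j±m)!: 4!*2!*1!*1!*4!*2! = 2304
prefactor² = (2J+1)*Δ*N² = 48
  k=0: +1/(0!*1!*2!*1!*3!*0!) = 1/12
  k=1: −1/(1!*0!*1!*0!*4!*1!) = -1/24
Σ = 1/24  ⇒  CG² = 48*1/24² = 1/12
CG = +√(1/12) = +0.288675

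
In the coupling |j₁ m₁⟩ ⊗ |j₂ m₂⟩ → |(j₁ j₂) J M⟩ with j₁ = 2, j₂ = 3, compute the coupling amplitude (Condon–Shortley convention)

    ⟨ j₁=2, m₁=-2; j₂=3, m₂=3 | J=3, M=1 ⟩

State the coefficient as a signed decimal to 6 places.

√[7·2!2!4!/9! · 0!4!6!0!4!2!] = √(1536)
  +(−1)^2/∏(2,0,2,4,0,0)! = 1/96  (running 1/96)
⟨..|..⟩ = √(1536)·(1/96) = +0.408248

+0.408248  (= +√(1/6))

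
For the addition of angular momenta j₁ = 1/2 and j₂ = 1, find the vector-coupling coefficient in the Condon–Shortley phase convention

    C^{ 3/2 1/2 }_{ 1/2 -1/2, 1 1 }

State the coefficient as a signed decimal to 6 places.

+0.577350  (= +√(1/3))

j₁+j₂−J=0  J+j₁−j₂=1  J−j₁+j₂=2  j₁+j₂+J+1=4
(j₁±m₁, j₂±m₂, J±M) = (0,1,2,0,2,1)
P² = 4/3
sum k=0..0:
  [0] +1/2 = 1/2
S = 1/2
C² = P²·S² = 1/3 ; C = +0.577350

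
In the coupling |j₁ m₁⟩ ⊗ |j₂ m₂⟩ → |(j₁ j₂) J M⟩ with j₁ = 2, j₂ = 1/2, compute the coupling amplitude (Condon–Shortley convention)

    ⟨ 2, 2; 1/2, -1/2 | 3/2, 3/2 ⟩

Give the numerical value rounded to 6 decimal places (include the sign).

triangle: 1!·3!·0!/5! = 6/120
(j±m)!: 4!·0!·0!·1!·3!·0! = 144
prefactor² = (2J+1)·Δ·N² = 144/5
  k=0: +1/(0!·1!·0!·0!·3!·0!) = 1/6
Σ = 1/6  ⇒  CG² = 144/5·1/6² = 4/5
CG = +√(4/5) = +0.894427

+0.894427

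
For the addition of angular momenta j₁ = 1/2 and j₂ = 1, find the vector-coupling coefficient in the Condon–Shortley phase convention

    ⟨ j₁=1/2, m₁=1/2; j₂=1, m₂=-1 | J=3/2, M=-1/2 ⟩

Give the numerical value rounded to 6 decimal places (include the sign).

+0.577350  (= +√(1/3))

√[4·0!1!2!/4! · 1!0!0!2!1!2!] = √(4/3)
  +(−1)^0/∏(0,0,0,0,1,2)! = 1/2  (running 1/2)
⟨..|..⟩ = √(4/3)·(1/2) = +0.577350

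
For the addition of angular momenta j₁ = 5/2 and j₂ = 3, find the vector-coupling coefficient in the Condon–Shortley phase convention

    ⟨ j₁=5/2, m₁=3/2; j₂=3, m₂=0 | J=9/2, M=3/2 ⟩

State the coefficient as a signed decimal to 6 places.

+0.540562

triangle: 1!×4!×5!/11! = 2880/39916800
(j±m)!: 4!×1!×3!×3!×6!×3! = 3732480
prefactor² = (2J+1)×Δ×N² = 207360/77
  k=0: +1/(0!×1!×1!×3!×3!×2!) = 1/72
  k=1: −1/(1!×0!×0!×2!×4!×3!) = -1/288
Σ = 1/96  ⇒  CG² = 207360/77×1/96² = 45/154
CG = +√(45/154) = +0.540562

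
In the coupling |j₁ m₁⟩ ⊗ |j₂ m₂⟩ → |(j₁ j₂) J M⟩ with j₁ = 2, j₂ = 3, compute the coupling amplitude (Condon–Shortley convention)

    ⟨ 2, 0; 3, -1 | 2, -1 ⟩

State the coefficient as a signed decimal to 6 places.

triangle: 3!*1!*3!/8! = 36/40320
(j±m)!: 2!*2!*2!*4!*1!*3! = 1152
prefactor² = (2J+1)*Δ*N² = 36/7
  k=1: −1/(1!*2!*1!*1!*0!*2!) = -1/4
  k=2: +1/(2!*1!*0!*0!*1!*3!) = 1/12
Σ = -1/6  ⇒  CG² = 36/7*(-1/6)² = 1/7
CG = −√(1/7) = -0.377964

-0.377964  (= −√(1/7))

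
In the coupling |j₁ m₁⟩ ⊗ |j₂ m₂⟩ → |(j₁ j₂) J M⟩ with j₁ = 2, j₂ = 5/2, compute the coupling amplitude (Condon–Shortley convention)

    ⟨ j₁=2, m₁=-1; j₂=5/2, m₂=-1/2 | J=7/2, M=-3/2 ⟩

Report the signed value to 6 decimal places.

√[8·1!3!4!/9! · 1!3!2!3!2!5!] = √(384/7)
  +(−1)^0/∏(0,1,3,2,0,2)! = 1/24  (running 1/24)
  +(−1)^1/∏(1,0,2,1,1,3)! = -1/12  (running -1/24)
⟨..|..⟩ = √(384/7)·(-1/24) = -0.308607

−√(2/21) ≈ -0.308607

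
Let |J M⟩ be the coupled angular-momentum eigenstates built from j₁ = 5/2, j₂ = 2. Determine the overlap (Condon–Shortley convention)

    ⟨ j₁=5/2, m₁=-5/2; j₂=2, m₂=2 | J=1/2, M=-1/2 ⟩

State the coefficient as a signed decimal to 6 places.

triangle: 4!*1!*0!/6! = 24/720
(j±m)!: 0!*5!*4!*0!*0!*1! = 2880
prefactor² = (2J+1)*Δ*N² = 192
  k=4: +1/(4!*0!*1!*0!*0!*0!) = 1/24
Σ = 1/24  ⇒  CG² = 192*1/24² = 1/3
CG = +√(1/3) = +0.577350

+0.577350  (= +√(1/3))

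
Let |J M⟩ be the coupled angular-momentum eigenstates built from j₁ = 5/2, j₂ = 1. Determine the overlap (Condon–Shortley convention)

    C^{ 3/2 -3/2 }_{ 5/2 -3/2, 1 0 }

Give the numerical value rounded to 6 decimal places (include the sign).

√[4·2!3!0!/6! · 1!4!1!1!0!3!] = √(48/5)
  +(−1)^1/∏(1,1,3,0,0,0)! = -1/6  (running -1/6)
⟨..|..⟩ = √(48/5)·(-1/6) = -0.516398

-0.516398  (= −√(4/15))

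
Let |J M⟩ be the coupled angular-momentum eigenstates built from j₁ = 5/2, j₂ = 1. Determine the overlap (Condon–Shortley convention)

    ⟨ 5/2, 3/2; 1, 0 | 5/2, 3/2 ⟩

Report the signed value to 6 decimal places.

triangle: 1!×4!×1!/7! = 24/5040
(j±m)!: 4!×1!×1!×1!×4!×1! = 576
prefactor² = (2J+1)×Δ×N² = 576/35
  k=0: +1/(0!×1!×1!×1!×3!×0!) = 1/6
  k=1: −1/(1!×0!×0!×0!×4!×1!) = -1/24
Σ = 1/8  ⇒  CG² = 576/35×1/8² = 9/35
CG = +√(9/35) = +0.507093

+0.507093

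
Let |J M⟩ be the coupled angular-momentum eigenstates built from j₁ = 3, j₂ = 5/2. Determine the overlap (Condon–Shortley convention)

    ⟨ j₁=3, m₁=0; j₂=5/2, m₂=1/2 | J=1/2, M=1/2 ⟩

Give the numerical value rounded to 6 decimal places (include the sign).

−√(1/7) ≈ -0.377964

triangle: 5!×1!×0!/7! = 120/5040
(j±m)!: 3!×3!×3!×2!×1!×0! = 432
prefactor² = (2J+1)×Δ×N² = 144/7
  k=3: −1/(3!×2!×0!×0!×1!×0!) = -1/12
Σ = -1/12  ⇒  CG² = 144/7×(-1/12)² = 1/7
CG = −√(1/7) = -0.377964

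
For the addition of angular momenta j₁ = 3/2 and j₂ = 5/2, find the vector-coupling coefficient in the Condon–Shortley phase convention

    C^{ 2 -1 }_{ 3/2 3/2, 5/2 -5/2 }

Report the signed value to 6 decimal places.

j₁+j₂−J=2  J+j₁−j₂=1  J−j₁+j₂=3  j₁+j₂+J+1=7
(j₁±m₁, j₂±m₂, J±M) = (3,0,0,5,1,3)
P² = 360/7
sum k=0..0:
  [0] +1/12 = 1/12
S = 1/12
C² = P²·S² = 5/14 ; C = +0.597614

+0.597614  (= +√(5/14))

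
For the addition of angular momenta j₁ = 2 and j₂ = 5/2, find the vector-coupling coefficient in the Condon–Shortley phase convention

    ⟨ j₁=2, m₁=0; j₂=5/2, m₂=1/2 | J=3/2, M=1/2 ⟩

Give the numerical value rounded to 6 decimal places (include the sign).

triangle: 3!·1!·2!/7! = 12/5040
(j±m)!: 2!·2!·3!·2!·2!·1! = 96
prefactor² = (2J+1)·Δ·N² = 32/35
  k=1: −1/(1!·2!·1!·2!·0!·0!) = -1/4
  k=2: +1/(2!·1!·0!·1!·1!·1!) = 1/2
Σ = 1/4  ⇒  CG² = 32/35·1/4² = 2/35
CG = +√(2/35) = +0.239046

+√(2/35) ≈ +0.239046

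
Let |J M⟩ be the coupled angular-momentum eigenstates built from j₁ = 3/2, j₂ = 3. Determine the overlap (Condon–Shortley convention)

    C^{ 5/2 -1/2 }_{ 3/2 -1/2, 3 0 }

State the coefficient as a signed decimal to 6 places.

√[6·2!1!4!/8! · 1!2!3!3!2!3!] = √(216/35)
  +(−1)^1/∏(1,1,1,2,0,2)! = -1/4  (running -1/4)
  +(−1)^2/∏(2,0,0,1,1,3)! = 1/12  (running -1/6)
⟨..|..⟩ = √(216/35)·(-1/6) = -0.414039

−√(6/35) = -0.414039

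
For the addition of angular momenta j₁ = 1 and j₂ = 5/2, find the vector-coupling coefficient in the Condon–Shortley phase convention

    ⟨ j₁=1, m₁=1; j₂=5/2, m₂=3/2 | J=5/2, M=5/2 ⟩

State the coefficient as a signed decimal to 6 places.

triangle: 1!×1!×4!/7! = 24/5040
(j±m)!: 2!×0!×4!×1!×5!×0! = 5760
prefactor² = (2J+1)×Δ×N² = 1152/7
  k=0: +1/(0!×1!×0!×4!×1!×0!) = 1/24
Σ = 1/24  ⇒  CG² = 1152/7×1/24² = 2/7
CG = +√(2/7) = +0.534522

+√(2/7) ≈ +0.534522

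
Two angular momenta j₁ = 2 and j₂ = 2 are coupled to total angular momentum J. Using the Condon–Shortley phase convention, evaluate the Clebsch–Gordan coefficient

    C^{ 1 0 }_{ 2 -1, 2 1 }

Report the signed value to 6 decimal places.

+√(1/10) ≈ +0.316228

triangle: 3!×1!×1!/6! = 6/720
(j±m)!: 1!×3!×3!×1!×1!×1! = 36
prefactor² = (2J+1)×Δ×N² = 9/10
  k=2: +1/(2!×1!×1!×1!×0!×0!) = 1/2
  k=3: −1/(3!×0!×0!×0!×1!×1!) = -1/6
Σ = 1/3  ⇒  CG² = 9/10×1/3² = 1/10
CG = +√(1/10) = +0.316228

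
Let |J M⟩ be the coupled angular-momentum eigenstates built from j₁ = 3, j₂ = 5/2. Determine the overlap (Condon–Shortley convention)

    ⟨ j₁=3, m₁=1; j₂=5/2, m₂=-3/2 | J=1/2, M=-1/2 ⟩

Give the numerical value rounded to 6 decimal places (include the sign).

√[2·5!1!0!/7! · 4!2!1!4!0!1!] = √(384/7)
  +(−1)^1/∏(1,4,1,0,0,0)! = -1/24  (running -1/24)
⟨..|..⟩ = √(384/7)·(-1/24) = -0.308607

−√(2/21) = -0.308607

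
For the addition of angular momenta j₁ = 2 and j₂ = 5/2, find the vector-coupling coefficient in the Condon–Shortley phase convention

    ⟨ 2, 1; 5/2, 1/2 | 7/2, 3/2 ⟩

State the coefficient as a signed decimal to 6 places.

triangle: 1!·3!·4!/9! = 144/362880
(j±m)!: 3!·1!·3!·2!·5!·2! = 17280
prefactor² = (2J+1)·Δ·N² = 384/7
  k=0: +1/(0!·1!·1!·3!·2!·1!) = 1/12
  k=1: −1/(1!·0!·0!·2!·3!·2!) = -1/24
Σ = 1/24  ⇒  CG² = 384/7·1/24² = 2/21
CG = +√(2/21) = +0.308607

+√(2/21) = +0.308607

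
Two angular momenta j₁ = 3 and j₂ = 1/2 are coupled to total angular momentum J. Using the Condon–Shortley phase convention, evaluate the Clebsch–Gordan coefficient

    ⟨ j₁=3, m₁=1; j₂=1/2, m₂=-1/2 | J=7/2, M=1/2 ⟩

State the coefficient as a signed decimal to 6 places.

+0.654654

triangle: 0!*6!*1!/8! = 720/40320
(j±m)!: 4!*2!*0!*1!*4!*3! = 6912
prefactor² = (2J+1)*Δ*N² = 6912/7
  k=0: +1/(0!*0!*2!*0!*4!*1!) = 1/48
Σ = 1/48  ⇒  CG² = 6912/7*1/48² = 3/7
CG = +√(3/7) = +0.654654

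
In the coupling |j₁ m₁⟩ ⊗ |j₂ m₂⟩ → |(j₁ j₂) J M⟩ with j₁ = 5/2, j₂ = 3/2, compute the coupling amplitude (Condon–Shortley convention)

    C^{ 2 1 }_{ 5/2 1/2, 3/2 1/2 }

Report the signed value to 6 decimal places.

triangle: 2!*3!*1!/7! = 12/5040
(j±m)!: 3!*2!*2!*1!*3!*1! = 144
prefactor² = (2J+1)*Δ*N² = 12/7
  k=1: −1/(1!*1!*1!*1!*2!*0!) = -1/2
  k=2: +1/(2!*0!*0!*0!*3!*1!) = 1/12
Σ = -5/12  ⇒  CG² = 12/7*(-5/12)² = 25/84
CG = −√(25/84) = -0.545545

-0.545545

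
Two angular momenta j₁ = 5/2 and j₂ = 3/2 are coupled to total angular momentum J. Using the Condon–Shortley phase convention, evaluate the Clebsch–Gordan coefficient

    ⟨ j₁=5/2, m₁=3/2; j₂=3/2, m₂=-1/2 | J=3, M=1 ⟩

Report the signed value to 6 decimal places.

+0.639010

triangle: 1!*4!*2!/8! = 48/40320
(j±m)!: 4!*1!*1!*2!*4!*2! = 2304
prefactor² = (2J+1)*Δ*N² = 96/5
  k=0: +1/(0!*1!*1!*1!*3!*1!) = 1/6
  k=1: −1/(1!*0!*0!*0!*4!*2!) = -1/48
Σ = 7/48  ⇒  CG² = 96/5*7/48² = 49/120
CG = +√(49/120) = +0.639010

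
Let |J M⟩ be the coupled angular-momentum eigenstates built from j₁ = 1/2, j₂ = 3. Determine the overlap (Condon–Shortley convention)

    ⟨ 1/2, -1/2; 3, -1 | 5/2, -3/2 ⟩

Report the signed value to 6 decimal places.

j₁+j₂−J=1  J+j₁−j₂=0  J−j₁+j₂=5  j₁+j₂+J+1=7
(j₁±m₁, j₂±m₂, J±M) = (0,1,2,4,1,4)
P² = 1152/7
sum k=1..1:
  [1] −1/24 = -1/24
S = -1/24
C² = P²·S² = 2/7 ; C = -0.534522

−√(2/7) = -0.534522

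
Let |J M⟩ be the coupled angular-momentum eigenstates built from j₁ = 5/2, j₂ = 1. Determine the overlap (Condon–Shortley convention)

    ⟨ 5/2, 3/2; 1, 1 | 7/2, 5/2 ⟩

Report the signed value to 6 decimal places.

√[8·0!5!2!/8! · 4!1!2!0!6!1!] = √(11520/7)
  +(−1)^0/∏(0,0,1,2,4,0)! = 1/48  (running 1/48)
⟨..|..⟩ = √(11520/7)·(1/48) = +0.845154

+0.845154  (= +√(5/7))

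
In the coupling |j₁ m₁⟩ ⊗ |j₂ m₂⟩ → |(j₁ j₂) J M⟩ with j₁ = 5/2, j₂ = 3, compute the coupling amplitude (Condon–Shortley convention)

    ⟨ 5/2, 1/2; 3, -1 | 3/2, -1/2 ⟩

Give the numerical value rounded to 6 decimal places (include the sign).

√[4·4!1!2!/8! · 3!2!2!4!1!2!] = √(192/35)
  +(−1)^1/∏(1,3,1,1,0,1)! = -1/6  (running -1/6)
  +(−1)^2/∏(2,2,0,0,1,2)! = 1/8  (running -1/24)
⟨..|..⟩ = √(192/35)·(-1/24) = -0.097590

−√(1/105) = -0.097590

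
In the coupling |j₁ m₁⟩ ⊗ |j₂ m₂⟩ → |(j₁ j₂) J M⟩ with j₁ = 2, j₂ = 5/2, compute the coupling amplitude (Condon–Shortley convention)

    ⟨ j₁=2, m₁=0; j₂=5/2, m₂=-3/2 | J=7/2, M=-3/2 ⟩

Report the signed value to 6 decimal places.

triangle: 1!*3!*4!/9! = 144/362880
(j±m)!: 2!*2!*1!*4!*2!*5! = 23040
prefactor² = (2J+1)*Δ*N² = 512/7
  k=0: +1/(0!*1!*2!*1!*1!*3!) = 1/12
  k=1: −1/(1!*0!*1!*0!*2!*4!) = -1/48
Σ = 1/16  ⇒  CG² = 512/7*1/16² = 2/7
CG = +√(2/7) = +0.534522

+0.534522  (= +√(2/7))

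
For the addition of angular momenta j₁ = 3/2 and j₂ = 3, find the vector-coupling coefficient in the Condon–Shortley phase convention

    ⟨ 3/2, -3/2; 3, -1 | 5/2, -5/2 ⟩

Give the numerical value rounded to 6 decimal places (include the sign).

+√(3/28) = +0.327327

√[6·2!1!4!/8! · 0!3!2!4!0!5!] = √(1728/7)
  +(−1)^2/∏(2,0,1,0,0,4)! = 1/48  (running 1/48)
⟨..|..⟩ = √(1728/7)·(1/48) = +0.327327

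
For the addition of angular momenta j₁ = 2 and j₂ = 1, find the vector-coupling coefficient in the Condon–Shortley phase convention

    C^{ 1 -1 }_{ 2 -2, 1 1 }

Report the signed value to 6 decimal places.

triangle: 2!×2!×0!/5! = 4/120
(j±m)!: 0!×4!×2!×0!×0!×2! = 96
prefactor² = (2J+1)×Δ×N² = 48/5
  k=2: +1/(2!×0!×2!×0!×0!×0!) = 1/4
Σ = 1/4  ⇒  CG² = 48/5×1/4² = 3/5
CG = +√(3/5) = +0.774597

+√(3/5) = +0.774597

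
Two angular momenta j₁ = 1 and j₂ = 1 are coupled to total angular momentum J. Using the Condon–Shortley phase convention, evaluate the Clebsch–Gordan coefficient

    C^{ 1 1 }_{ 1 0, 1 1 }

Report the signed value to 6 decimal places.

−√(1/2) = -0.707107

j₁+j₂−J=1  J+j₁−j₂=1  J−j₁+j₂=1  j₁+j₂+J+1=4
(j₁±m₁, j₂±m₂, J±M) = (1,1,2,0,2,0)
P² = 1/2
sum k=1..1:
  [1] −1/1 = -1
S = -1
C² = P²·S² = 1/2 ; C = -0.707107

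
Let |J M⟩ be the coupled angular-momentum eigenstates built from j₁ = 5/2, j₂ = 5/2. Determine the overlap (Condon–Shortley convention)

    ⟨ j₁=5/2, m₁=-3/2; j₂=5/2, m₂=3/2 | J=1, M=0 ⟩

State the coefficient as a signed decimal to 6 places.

−√(9/70) ≈ -0.358569

j₁+j₂−J=4  J+j₁−j₂=1  J−j₁+j₂=1  j₁+j₂+J+1=7
(j₁±m₁, j₂±m₂, J±M) = (1,4,4,1,1,1)
P² = 288/35
sum k=3..4:
  [3] −1/6 = -1/6
  [4] +1/24 = 1/24
S = -1/8
C² = P²·S² = 9/70 ; C = -0.358569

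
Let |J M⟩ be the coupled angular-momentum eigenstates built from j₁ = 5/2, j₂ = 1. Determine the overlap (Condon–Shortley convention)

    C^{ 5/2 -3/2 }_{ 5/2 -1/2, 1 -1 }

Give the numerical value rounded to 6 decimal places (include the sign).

+√(16/35) ≈ +0.676123

√[6·1!4!1!/7! · 2!3!0!2!1!4!] = √(576/35)
  +(−1)^0/∏(0,1,3,0,1,1)! = 1/6  (running 1/6)
⟨..|..⟩ = √(576/35)·(1/6) = +0.676123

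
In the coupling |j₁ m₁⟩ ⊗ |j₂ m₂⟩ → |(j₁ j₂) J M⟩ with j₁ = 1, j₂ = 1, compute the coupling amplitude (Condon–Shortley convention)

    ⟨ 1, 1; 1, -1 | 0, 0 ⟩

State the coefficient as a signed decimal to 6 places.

+0.577350  (= +√(1/3))

triangle: 2!×0!×0!/3! = 2/6
(j±m)!: 2!×0!×0!×2!×0!×0! = 4
prefactor² = (2J+1)×Δ×N² = 4/3
  k=0: +1/(0!×2!×0!×0!×0!×0!) = 1/2
Σ = 1/2  ⇒  CG² = 4/3×1/2² = 1/3
CG = +√(1/3) = +0.577350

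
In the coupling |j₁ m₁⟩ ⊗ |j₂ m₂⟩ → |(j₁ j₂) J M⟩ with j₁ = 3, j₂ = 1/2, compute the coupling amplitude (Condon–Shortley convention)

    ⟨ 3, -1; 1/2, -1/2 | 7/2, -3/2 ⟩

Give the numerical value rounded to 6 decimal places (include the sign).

+0.845154  (= +√(5/7))

j₁+j₂−J=0  J+j₁−j₂=6  J−j₁+j₂=1  j₁+j₂+J+1=8
(j₁±m₁, j₂±m₂, J±M) = (2,4,0,1,2,5)
P² = 11520/7
sum k=0..0:
  [0] +1/48 = 1/48
S = 1/48
C² = P²·S² = 5/7 ; C = +0.845154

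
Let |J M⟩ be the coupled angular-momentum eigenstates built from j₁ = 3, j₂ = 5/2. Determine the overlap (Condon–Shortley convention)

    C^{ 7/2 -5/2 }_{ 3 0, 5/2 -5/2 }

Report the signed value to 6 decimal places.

+0.617213

√[8·2!4!3!/10! · 3!3!0!5!1!6!] = √(13824/7)
  +(−1)^0/∏(0,2,3,0,1,3)! = 1/72  (running 1/72)
⟨..|..⟩ = √(13824/7)·(1/72) = +0.617213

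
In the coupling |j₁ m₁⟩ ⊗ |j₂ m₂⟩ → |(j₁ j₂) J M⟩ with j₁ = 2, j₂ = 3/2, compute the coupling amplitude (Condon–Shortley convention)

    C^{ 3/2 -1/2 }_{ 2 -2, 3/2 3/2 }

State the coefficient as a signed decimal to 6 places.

+0.632456  (= +√(2/5))

j₁+j₂−J=2  J+j₁−j₂=2  J−j₁+j₂=1  j₁+j₂+J+1=6
(j₁±m₁, j₂±m₂, J±M) = (0,4,3,0,1,2)
P² = 32/5
sum k=2..2:
  [2] +1/4 = 1/4
S = 1/4
C² = P²·S² = 2/5 ; C = +0.632456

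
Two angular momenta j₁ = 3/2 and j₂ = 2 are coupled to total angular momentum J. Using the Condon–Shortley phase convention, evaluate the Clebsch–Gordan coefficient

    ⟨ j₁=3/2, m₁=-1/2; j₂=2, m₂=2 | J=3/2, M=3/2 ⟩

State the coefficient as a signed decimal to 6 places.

+0.632456  (= +√(2/5))

triangle: 2!*1!*2!/6! = 4/720
(j±m)!: 1!*2!*4!*0!*3!*0! = 288
prefactor² = (2J+1)*Δ*N² = 32/5
  k=2: +1/(2!*0!*0!*2!*1!*0!) = 1/4
Σ = 1/4  ⇒  CG² = 32/5*1/4² = 2/5
CG = +√(2/5) = +0.632456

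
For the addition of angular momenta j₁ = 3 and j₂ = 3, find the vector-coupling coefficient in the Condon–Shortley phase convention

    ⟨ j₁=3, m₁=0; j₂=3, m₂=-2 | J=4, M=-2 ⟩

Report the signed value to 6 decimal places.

+0.139573

√[9·2!4!4!/11! · 3!3!1!5!2!6!] = √(124416/77)
  +(−1)^0/∏(0,2,3,1,1,3)! = 1/72  (running 1/72)
  +(−1)^1/∏(1,1,2,0,2,4)! = -1/96  (running 1/288)
⟨..|..⟩ = √(124416/77)·(1/288) = +0.139573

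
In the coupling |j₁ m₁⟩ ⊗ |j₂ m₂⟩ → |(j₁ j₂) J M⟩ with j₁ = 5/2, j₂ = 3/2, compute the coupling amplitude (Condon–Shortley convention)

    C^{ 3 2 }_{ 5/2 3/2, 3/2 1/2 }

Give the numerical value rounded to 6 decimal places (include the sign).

+0.288675  (= +√(1/12))

√[7·1!4!2!/8! · 4!1!2!1!5!1!] = √(48)
  +(−1)^0/∏(0,1,1,2,3,0)! = 1/12  (running 1/12)
  +(−1)^1/∏(1,0,0,1,4,1)! = -1/24  (running 1/24)
⟨..|..⟩ = √(48)·(1/24) = +0.288675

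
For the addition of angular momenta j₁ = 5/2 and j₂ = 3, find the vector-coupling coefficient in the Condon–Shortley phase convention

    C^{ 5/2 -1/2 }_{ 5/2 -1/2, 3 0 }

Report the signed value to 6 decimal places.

triangle: 3!×2!×3!/9! = 72/362880
(j±m)!: 2!×3!×3!×3!×2!×3! = 5184
prefactor² = (2J+1)×Δ×N² = 216/35
  k=1: −1/(1!×2!×2!×2!×0!×1!) = -1/8
  k=2: +1/(2!×1!×1!×1!×1!×2!) = 1/4
  k=3: −1/(3!×0!×0!×0!×2!×3!) = -1/72
Σ = 1/9  ⇒  CG² = 216/35×1/9² = 8/105
CG = +√(8/105) = +0.276026

+√(8/105) ≈ +0.276026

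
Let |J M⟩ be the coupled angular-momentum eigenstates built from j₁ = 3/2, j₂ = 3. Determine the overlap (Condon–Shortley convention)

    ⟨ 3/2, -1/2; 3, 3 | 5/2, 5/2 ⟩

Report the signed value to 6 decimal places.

triangle: 2!*1!*4!/8! = 48/40320
(j±m)!: 1!*2!*6!*0!*5!*0! = 172800
prefactor² = (2J+1)*Δ*N² = 8640/7
  k=2: +1/(2!*0!*0!*4!*1!*0!) = 1/48
Σ = 1/48  ⇒  CG² = 8640/7*1/48² = 15/28
CG = +√(15/28) = +0.731925

+√(15/28) ≈ +0.731925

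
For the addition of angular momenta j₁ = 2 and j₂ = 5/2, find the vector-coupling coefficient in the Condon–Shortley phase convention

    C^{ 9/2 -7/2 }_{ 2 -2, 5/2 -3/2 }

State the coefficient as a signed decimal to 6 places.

+0.745356  (= +√(5/9))

triangle: 0!·4!·5!/10! = 2880/3628800
(j±m)!: 0!·4!·1!·4!·1!·8! = 23224320
prefactor² = (2J+1)·Δ·N² = 184320
  k=0: +1/(0!·0!·4!·1!·0!·4!) = 1/576
Σ = 1/576  ⇒  CG² = 184320·1/576² = 5/9
CG = +√(5/9) = +0.745356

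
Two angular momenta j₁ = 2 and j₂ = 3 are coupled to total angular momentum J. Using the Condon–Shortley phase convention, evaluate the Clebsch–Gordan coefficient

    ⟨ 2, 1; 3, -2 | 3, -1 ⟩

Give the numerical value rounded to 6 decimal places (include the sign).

+0.500000  (= +√(1/4))

triangle: 2!·2!·4!/9! = 96/362880
(j±m)!: 3!·1!·1!·5!·2!·4! = 34560
prefactor² = (2J+1)·Δ·N² = 64
  k=0: +1/(0!·2!·1!·1!·1!·3!) = 1/12
  k=1: −1/(1!·1!·0!·0!·2!·4!) = -1/48
Σ = 1/16  ⇒  CG² = 64·1/16² = 1/4
CG = +√(1/4) = +0.500000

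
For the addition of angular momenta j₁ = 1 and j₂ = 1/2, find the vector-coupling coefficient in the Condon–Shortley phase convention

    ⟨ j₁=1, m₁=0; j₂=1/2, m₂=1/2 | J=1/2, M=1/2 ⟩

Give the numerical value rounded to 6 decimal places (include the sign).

-0.577350  (= −√(1/3))

j₁+j₂−J=1  J+j₁−j₂=1  J−j₁+j₂=0  j₁+j₂+J+1=3
(j₁±m₁, j₂±m₂, J±M) = (1,1,1,0,1,0)
P² = 1/3
sum k=1..1:
  [1] −1/1 = -1
S = -1
C² = P²·S² = 1/3 ; C = -0.577350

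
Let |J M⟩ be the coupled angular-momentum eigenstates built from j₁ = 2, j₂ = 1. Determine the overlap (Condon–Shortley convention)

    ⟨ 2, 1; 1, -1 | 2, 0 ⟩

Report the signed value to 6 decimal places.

+√(1/2) ≈ +0.707107

√[5·1!3!1!/6! · 3!1!0!2!2!2!] = √(2)
  +(−1)^0/∏(0,1,1,0,2,1)! = 1/2  (running 1/2)
⟨..|..⟩ = √(2)·(1/2) = +0.707107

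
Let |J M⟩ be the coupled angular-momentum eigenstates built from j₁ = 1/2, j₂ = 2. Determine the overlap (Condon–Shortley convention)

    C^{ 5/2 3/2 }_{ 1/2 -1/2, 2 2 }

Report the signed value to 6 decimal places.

j₁+j₂−J=0  J+j₁−j₂=1  J−j₁+j₂=4  j₁+j₂+J+1=6
(j₁±m₁, j₂±m₂, J±M) = (0,1,4,0,4,1)
P² = 576/5
sum k=0..0:
  [0] +1/24 = 1/24
S = 1/24
C² = P²·S² = 1/5 ; C = +0.447214

+√(1/5) = +0.447214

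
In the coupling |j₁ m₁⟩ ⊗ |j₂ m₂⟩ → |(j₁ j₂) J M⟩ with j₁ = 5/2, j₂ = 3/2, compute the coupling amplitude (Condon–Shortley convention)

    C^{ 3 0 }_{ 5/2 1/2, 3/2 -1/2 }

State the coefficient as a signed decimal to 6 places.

+0.447214  (= +√(1/5))

j₁+j₂−J=1  J+j₁−j₂=4  J−j₁+j₂=2  j₁+j₂+J+1=8
(j₁±m₁, j₂±m₂, J±M) = (3,2,1,2,3,3)
P² = 36/5
sum k=0..1:
  [0] +1/4 = 1/4
  [1] −1/12 = -1/12
S = 1/6
C² = P²·S² = 1/5 ; C = +0.447214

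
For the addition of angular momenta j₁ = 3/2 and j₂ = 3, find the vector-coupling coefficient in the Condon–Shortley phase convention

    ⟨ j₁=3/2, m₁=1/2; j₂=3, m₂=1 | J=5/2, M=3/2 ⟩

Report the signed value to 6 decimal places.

triangle: 2!·1!·4!/8! = 48/40320
(j±m)!: 2!·1!·4!·2!·4!·1! = 2304
prefactor² = (2J+1)·Δ·N² = 576/35
  k=0: +1/(0!·2!·1!·4!·0!·0!) = 1/48
  k=1: −1/(1!·1!·0!·3!·1!·1!) = -1/6
Σ = -7/48  ⇒  CG² = 576/35·(-7/48)² = 7/20
CG = −√(7/20) = -0.591608

-0.591608  (= −√(7/20))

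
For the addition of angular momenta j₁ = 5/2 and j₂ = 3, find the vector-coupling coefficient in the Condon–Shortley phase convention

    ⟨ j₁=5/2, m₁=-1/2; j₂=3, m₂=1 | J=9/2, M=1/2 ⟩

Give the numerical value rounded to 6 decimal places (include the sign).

-0.480500  (= −√(160/693))

triangle: 1!*4!*5!/11! = 2880/39916800
(j±m)!: 2!*3!*4!*2!*5!*4! = 1658880
prefactor² = (2J+1)*Δ*N² = 92160/77
  k=0: +1/(0!*1!*3!*4!*1!*1!) = 1/144
  k=1: −1/(1!*0!*2!*3!*2!*2!) = -1/48
Σ = -1/72  ⇒  CG² = 92160/77*(-1/72)² = 160/693
CG = −√(160/693) = -0.480500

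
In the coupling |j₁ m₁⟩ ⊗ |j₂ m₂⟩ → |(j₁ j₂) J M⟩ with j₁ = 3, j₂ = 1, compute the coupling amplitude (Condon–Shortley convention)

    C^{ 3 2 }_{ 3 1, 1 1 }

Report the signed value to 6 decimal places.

j₁+j₂−J=1  J+j₁−j₂=5  J−j₁+j₂=1  j₁+j₂+J+1=8
(j₁±m₁, j₂±m₂, J±M) = (4,2,2,0,5,1)
P² = 240
sum k=1..1:
  [1] −1/24 = -1/24
S = -1/24
C² = P²·S² = 5/12 ; C = -0.645497

-0.645497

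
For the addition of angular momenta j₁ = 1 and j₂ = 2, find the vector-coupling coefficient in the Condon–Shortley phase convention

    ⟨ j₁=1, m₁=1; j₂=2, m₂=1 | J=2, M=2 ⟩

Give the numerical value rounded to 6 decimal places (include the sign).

triangle: 1!·1!·3!/6! = 6/720
(j±m)!: 2!·0!·3!·1!·4!·0! = 288
prefactor² = (2J+1)·Δ·N² = 12
  k=0: +1/(0!·1!·0!·3!·1!·0!) = 1/6
Σ = 1/6  ⇒  CG² = 12·1/6² = 1/3
CG = +√(1/3) = +0.577350

+√(1/3) ≈ +0.577350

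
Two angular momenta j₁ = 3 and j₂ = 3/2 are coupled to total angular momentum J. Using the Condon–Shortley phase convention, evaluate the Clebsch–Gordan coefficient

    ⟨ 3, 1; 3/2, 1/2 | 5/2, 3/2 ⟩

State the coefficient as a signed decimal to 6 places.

−√(7/20) = -0.591608

j₁+j₂−J=2  J+j₁−j₂=4  J−j₁+j₂=1  j₁+j₂+J+1=8
(j₁±m₁, j₂±m₂, J±M) = (4,2,2,1,4,1)
P² = 576/35
sum k=1..2:
  [1] −1/6 = -1/6
  [2] +1/48 = 1/48
S = -7/48
C² = P²·S² = 7/20 ; C = -0.591608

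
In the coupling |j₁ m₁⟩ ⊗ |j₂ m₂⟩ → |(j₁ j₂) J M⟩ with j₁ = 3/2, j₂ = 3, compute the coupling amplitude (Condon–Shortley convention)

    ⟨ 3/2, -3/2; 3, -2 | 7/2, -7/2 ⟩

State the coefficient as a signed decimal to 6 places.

j₁+j₂−J=1  J+j₁−j₂=2  J−j₁+j₂=5  j₁+j₂+J+1=9
(j₁±m₁, j₂±m₂, J±M) = (0,3,1,5,0,7)
P² = 19200
sum k=1..1:
  [1] −1/240 = -1/240
S = -1/240
C² = P²·S² = 1/3 ; C = -0.577350

-0.577350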